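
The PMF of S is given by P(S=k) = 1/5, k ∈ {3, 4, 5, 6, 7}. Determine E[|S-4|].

1.4

E[|S-4|] = Σ |s-4|·P(S=s)
 = 1·1/5 + 0·1/5 + 1·1/5 + 2·1/5 + 3·1/5
 = 1/5 + 0 + 1/5 + 2/5 + 3/5
 = 7/5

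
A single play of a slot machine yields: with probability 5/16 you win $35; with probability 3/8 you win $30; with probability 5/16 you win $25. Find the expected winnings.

30

E[payout] = 35·5/16 + 30·3/8 + 25·5/16
 = 175/16 + 45/4 + 125/16
 = 30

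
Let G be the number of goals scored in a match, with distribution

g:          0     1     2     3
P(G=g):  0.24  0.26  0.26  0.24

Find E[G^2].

E[G^2] = Σ g^2·P(G=g)
 = 0·0.24 + 1·0.26 + 4·0.26 + 9·0.24
 = 0 + 0.26 + 1.04 + 2.16
 = 3.46

3.46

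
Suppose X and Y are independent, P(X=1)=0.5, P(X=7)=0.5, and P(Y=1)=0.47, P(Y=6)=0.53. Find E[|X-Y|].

3

E[|X-Y|] = Σ_x Σ_y |x-y| · P(X=x)P(Y=y)
 = 0·0.235 + 5·0.265 + 6·0.235 + 1·0.265
 = 0 + 1.325 + 1.41 + 0.265
 = 3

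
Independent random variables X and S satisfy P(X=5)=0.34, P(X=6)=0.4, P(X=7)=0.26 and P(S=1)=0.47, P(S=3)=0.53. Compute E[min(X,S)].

2.06

E[min(X,S)] = Σ_x Σ_s min(x,s) · P(X=x)P(S=s)
 = 1·0.1598 + 3·0.1802 + 1·0.188 + 3·0.212 + 1·0.1222 + 3·0.1378
 = 0.1598 + 0.5406 + 0.188 + 0.636 + 0.1222 + 0.4134
 = 2.06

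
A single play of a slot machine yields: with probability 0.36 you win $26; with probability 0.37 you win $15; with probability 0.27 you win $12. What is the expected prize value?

E[payout] = 26·0.36 + 15·0.37 + 12·0.27
 = 9.36 + 5.55 + 3.24
 = 18.15

18.15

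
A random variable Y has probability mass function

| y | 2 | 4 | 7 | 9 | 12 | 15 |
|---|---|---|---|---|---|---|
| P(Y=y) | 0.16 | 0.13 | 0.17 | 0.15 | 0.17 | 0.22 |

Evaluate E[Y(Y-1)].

E[Y(Y-1)] = Σ y(y-1)·P(Y=y)
 = 2·0.16 + 12·0.13 + 42·0.17 + 72·0.15 + 132·0.17 + 210·0.22
 = 0.32 + 1.56 + 7.14 + 10.8 + 22.44 + 46.2
 = 88.46

88.46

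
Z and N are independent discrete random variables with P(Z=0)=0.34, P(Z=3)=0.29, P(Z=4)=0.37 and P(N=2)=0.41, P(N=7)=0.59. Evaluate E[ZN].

11.6325

E[ZN] = Σ_z Σ_n zn · P(Z=z)P(N=n)
 = 0·0.1394 + 0·0.2006 + 6·0.1189 + 21·0.1711 + 8·0.1517 + 28·0.2183
 = 0 + 0 + 0.7134 + 3.5931 + 1.2136 + 6.1124
 = 11.6325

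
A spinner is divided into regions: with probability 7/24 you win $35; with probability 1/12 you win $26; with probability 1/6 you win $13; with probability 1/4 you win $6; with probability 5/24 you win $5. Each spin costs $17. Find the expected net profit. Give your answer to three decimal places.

0.083

E[payout] = 35·7/24 + 26·1/12 + 13·1/6 + 6·1/4 + 5·5/24
 = 245/24 + 13/6 + 13/6 + 3/2 + 25/24
 = 205/12
Net = 205/12 - 17 = 1/12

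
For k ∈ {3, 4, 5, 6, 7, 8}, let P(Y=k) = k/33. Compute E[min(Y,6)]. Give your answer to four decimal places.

5.3333

E[min(Y,6)] = Σ min(y,6)·P(Y=y)
 = 3·1/11 + 4·4/33 + 5·5/33 + 6·2/11 + 6·7/33 + 6·8/33
 = 3/11 + 16/33 + 25/33 + 12/11 + 14/11 + 16/11
 = 16/3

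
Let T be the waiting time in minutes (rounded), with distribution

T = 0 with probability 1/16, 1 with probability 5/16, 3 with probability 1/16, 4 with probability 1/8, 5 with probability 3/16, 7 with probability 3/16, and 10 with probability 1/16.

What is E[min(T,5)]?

E[min(T,5)] = Σ min(t,5)·P(T=t)
 = 0·1/16 + 1·5/16 + 3·1/16 + 4·1/8 + 5·3/16 + 5·3/16 + 5·1/16
 = 0 + 5/16 + 3/16 + 1/2 + 15/16 + 15/16 + 5/16
 = 51/16

3.1875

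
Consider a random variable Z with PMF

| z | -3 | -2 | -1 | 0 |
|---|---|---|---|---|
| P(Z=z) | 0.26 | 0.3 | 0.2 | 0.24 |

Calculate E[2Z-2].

-5.16

E[2Z-2] = Σ (2z-2)·P(Z=z)
 = (-8)·0.26 + (-6)·0.3 + (-4)·0.2 + (-2)·0.24
 = (-2.08) + (-1.8) + (-0.8) + (-0.48)
 = -5.16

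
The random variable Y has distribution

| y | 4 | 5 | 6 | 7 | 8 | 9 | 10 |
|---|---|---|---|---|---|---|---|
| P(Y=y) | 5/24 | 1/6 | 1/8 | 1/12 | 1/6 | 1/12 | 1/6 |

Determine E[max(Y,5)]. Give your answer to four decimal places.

E[max(Y,5)] = Σ max(y,5)·P(Y=y)
 = 5·5/24 + 5·1/6 + 6·1/8 + 7·1/12 + 8·1/6 + 9·1/12 + 10·1/6
 = 25/24 + 5/6 + 3/4 + 7/12 + 4/3 + 3/4 + 5/3
 = 167/24

6.9583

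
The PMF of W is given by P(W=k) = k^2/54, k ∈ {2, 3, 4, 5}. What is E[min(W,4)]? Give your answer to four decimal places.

E[min(W,4)] = Σ min(w,4)·P(W=w)
 = 2·2/27 + 3·1/6 + 4·8/27 + 4·25/54
 = 4/27 + 1/2 + 32/27 + 50/27
 = 199/54

3.6852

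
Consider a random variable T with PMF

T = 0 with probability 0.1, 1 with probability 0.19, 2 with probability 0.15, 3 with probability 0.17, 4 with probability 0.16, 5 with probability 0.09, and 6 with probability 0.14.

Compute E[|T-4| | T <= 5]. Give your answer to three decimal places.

P(T <= 5) = 0.1 + 0.19 + 0.15 + 0.17 + 0.16 + 0.09 = 0.86.
E[|T-4| | T <= 5] = [4·0.1 + 3·0.19 + 2·0.15 + 1·0.17 + 0·0.16 + 1·0.09] / 0.86
 = 1.53 / 0.86
 = 153/86

1.779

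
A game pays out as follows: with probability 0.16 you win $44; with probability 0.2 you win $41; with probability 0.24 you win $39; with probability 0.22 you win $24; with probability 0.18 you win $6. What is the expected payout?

E[payout] = 44·0.16 + 41·0.2 + 39·0.24 + 24·0.22 + 6·0.18
 = 7.04 + 8.2 + 9.36 + 5.28 + 1.08
 = 30.96

30.96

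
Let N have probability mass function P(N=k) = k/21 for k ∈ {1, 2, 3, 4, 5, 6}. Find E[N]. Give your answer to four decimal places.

E[N] = Σ n·P(N=n)
 = 1·1/21 + 2·2/21 + 3·1/7 + 4·4/21 + 5·5/21 + 6·2/7
 = 1/21 + 4/21 + 3/7 + 16/21 + 25/21 + 12/7
 = 13/3

4.3333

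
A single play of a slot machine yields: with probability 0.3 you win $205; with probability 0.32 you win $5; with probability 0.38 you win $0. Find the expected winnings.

E[payout] = 205·0.3 + 5·0.32 + 0·0.38
 = 61.5 + 1.6 + 0
 = 63.1

63.1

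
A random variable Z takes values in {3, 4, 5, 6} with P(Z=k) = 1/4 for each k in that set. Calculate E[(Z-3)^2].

3.5

E[(Z-3)^2] = Σ (z-3)^2·P(Z=z)
 = 0·1/4 + 1·1/4 + 4·1/4 + 9·1/4
 = 0 + 1/4 + 1 + 9/4
 = 7/2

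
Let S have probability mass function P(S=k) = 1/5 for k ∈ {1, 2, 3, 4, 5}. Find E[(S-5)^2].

E[(S-5)^2] = Σ (s-5)^2·P(S=s)
 = 16·1/5 + 9·1/5 + 4·1/5 + 1·1/5 + 0·1/5
 = 16/5 + 9/5 + 4/5 + 1/5 + 0
 = 6

6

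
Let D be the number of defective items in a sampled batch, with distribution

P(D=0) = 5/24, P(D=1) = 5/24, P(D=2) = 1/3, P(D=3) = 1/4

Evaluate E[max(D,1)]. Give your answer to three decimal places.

E[max(D,1)] = Σ max(d,1)·P(D=d)
 = 1·5/24 + 1·5/24 + 2·1/3 + 3·1/4
 = 5/24 + 5/24 + 2/3 + 3/4
 = 11/6

1.833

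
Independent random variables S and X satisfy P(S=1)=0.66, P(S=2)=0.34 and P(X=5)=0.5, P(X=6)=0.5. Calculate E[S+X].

6.84

E[S+X] = Σ_s Σ_x (s+x) · P(S=s)P(X=x)
 = 6·0.33 + 7·0.33 + 7·0.17 + 8·0.17
 = 1.98 + 2.31 + 1.19 + 1.36
 = 6.84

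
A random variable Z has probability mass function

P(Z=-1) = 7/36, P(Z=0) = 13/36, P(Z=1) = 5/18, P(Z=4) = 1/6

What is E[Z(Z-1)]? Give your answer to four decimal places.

E[Z(Z-1)] = Σ z(z-1)·P(Z=z)
 = 2·7/36 + 0·13/36 + 0·5/18 + 12·1/6
 = 7/18 + 0 + 0 + 2
 = 43/18

2.3889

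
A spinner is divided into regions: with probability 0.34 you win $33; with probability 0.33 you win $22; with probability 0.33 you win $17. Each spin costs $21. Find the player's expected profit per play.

E[payout] = 33·0.34 + 22·0.33 + 17·0.33
 = 11.22 + 7.26 + 5.61
 = 24.09
Net = 24.09 - 21 = 3.09

3.09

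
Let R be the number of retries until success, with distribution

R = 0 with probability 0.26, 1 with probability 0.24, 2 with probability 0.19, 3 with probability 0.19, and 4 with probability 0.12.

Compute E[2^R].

4.94

E[2^R] = Σ 2^r·P(R=r)
 = 1·0.26 + 2·0.24 + 4·0.19 + 8·0.19 + 16·0.12
 = 0.26 + 0.48 + 0.76 + 1.52 + 1.92
 = 4.94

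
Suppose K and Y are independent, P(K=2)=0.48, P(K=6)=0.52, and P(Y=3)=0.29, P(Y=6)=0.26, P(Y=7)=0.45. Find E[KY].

22.7664

E[KY] = Σ_k Σ_y ky · P(K=k)P(Y=y)
 = 6·0.1392 + 12·0.1248 + 14·0.216 + 18·0.1508 + 36·0.1352 + 42·0.234
 = 0.8352 + 1.4976 + 3.024 + 2.7144 + 4.8672 + 9.828
 = 22.7664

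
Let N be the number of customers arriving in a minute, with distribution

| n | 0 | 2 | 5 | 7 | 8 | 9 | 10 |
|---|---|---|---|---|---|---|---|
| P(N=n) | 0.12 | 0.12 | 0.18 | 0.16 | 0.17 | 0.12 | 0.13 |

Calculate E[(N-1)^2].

E[(N-1)^2] = Σ (n-1)^2·P(N=n)
 = 1·0.12 + 1·0.12 + 16·0.18 + 36·0.16 + 49·0.17 + 64·0.12 + 81·0.13
 = 0.12 + 0.12 + 2.88 + 5.76 + 8.33 + 7.68 + 10.53
 = 35.42

35.42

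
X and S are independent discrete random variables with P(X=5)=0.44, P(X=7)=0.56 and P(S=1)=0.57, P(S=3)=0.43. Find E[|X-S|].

E[|X-S|] = Σ_x Σ_s |x-s| · P(X=x)P(S=s)
 = 4·0.2508 + 2·0.1892 + 6·0.3192 + 4·0.2408
 = 1.0032 + 0.3784 + 1.9152 + 0.9632
 = 4.26

4.26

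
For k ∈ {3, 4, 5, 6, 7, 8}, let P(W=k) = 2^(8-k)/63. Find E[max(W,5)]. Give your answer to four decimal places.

5.1746

E[max(W,5)] = Σ max(w,5)·P(W=w)
 = 5·32/63 + 5·16/63 + 5·8/63 + 6·4/63 + 7·2/63 + 8·1/63
 = 160/63 + 80/63 + 40/63 + 8/21 + 2/9 + 8/63
 = 326/63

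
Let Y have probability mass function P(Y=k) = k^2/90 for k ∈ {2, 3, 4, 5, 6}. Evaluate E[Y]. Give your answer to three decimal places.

4.889

E[Y] = Σ y·P(Y=y)
 = 2·2/45 + 3·1/10 + 4·8/45 + 5·5/18 + 6·2/5
 = 4/45 + 3/10 + 32/45 + 25/18 + 12/5
 = 44/9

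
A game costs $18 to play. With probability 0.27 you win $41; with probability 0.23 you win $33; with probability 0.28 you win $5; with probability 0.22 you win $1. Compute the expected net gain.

E[payout] = 41·0.27 + 33·0.23 + 5·0.28 + 1·0.22
 = 11.07 + 7.59 + 1.4 + 0.22
 = 20.28
Net = 20.28 - 18 = 2.28

2.28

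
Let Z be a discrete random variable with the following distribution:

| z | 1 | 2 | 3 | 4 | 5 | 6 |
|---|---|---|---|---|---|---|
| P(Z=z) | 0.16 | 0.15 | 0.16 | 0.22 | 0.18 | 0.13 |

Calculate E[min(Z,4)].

3.06

E[min(Z,4)] = Σ min(z,4)·P(Z=z)
 = 1·0.16 + 2·0.15 + 3·0.16 + 4·0.22 + 4·0.18 + 4·0.13
 = 0.16 + 0.3 + 0.48 + 0.88 + 0.72 + 0.52
 = 3.06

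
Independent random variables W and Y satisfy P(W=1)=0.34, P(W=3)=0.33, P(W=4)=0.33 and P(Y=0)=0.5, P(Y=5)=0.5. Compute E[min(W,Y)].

1.325

E[min(W,Y)] = Σ_w Σ_y min(w,y) · P(W=w)P(Y=y)
 = 0·0.17 + 1·0.17 + 0·0.165 + 3·0.165 + 0·0.165 + 4·0.165
 = 0 + 0.17 + 0 + 0.495 + 0 + 0.66
 = 1.325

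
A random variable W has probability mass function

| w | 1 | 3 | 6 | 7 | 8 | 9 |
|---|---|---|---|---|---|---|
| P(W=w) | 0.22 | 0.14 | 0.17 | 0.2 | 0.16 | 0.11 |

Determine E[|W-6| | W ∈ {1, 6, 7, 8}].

2.16

P(W ∈ {1, 6, 7, 8}) = 0.22 + 0.17 + 0.2 + 0.16 = 0.75.
E[|W-6| | W ∈ {1, 6, 7, 8}] = [5·0.22 + 0·0.17 + 1·0.2 + 2·0.16] / 0.75
 = 1.62 / 0.75
 = 54/25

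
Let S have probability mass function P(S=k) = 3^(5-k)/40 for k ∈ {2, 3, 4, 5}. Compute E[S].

E[S] = Σ s·P(S=s)
 = 2·27/40 + 3·9/40 + 4·3/40 + 5·1/40
 = 27/20 + 27/40 + 3/10 + 1/8
 = 49/20

2.45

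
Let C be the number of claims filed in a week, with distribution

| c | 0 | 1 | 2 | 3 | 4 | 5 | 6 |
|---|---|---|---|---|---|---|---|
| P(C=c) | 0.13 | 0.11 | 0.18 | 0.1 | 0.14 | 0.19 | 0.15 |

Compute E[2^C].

E[2^C] = Σ 2^c·P(C=c)
 = 1·0.13 + 2·0.11 + 4·0.18 + 8·0.1 + 16·0.14 + 32·0.19 + 64·0.15
 = 0.13 + 0.22 + 0.72 + 0.8 + 2.24 + 6.08 + 9.6
 = 19.79

19.79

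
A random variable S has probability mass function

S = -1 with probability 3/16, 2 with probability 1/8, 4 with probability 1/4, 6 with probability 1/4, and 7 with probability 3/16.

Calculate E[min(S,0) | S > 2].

P(S > 2) = 1/4 + 1/4 + 3/16 = 11/16.
E[min(S,0) | S > 2] = [0·1/4 + 0·1/4 + 0·3/16] / (11/16)
 = 0 / (11/16)
 = 0

0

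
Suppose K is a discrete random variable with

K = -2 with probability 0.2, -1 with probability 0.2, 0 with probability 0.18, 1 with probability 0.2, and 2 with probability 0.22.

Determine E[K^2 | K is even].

2.8

P(K is even) = 0.2 + 0.18 + 0.22 = 0.6.
E[K^2 | K is even] = [4·0.2 + 0·0.18 + 4·0.22] / 0.6
 = 1.68 / 0.6
 = 14/5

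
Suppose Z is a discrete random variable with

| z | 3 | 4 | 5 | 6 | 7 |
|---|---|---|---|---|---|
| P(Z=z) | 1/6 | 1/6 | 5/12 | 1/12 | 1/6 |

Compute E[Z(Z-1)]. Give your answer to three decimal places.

20.833

E[Z(Z-1)] = Σ z(z-1)·P(Z=z)
 = 6·1/6 + 12·1/6 + 20·5/12 + 30·1/12 + 42·1/6
 = 1 + 2 + 25/3 + 5/2 + 7
 = 125/6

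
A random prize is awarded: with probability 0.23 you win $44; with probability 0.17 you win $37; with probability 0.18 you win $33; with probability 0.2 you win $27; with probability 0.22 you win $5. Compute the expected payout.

28.85

E[payout] = 44·0.23 + 37·0.17 + 33·0.18 + 27·0.2 + 5·0.22
 = 10.12 + 6.29 + 5.94 + 5.4 + 1.1
 = 28.85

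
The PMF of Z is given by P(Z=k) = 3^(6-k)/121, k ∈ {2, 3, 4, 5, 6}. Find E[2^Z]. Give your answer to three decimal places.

6.975

E[2^Z] = Σ 2^z·P(Z=z)
 = 4·81/121 + 8·27/121 + 16·9/121 + 32·3/121 + 64·1/121
 = 324/121 + 216/121 + 144/121 + 96/121 + 64/121
 = 844/121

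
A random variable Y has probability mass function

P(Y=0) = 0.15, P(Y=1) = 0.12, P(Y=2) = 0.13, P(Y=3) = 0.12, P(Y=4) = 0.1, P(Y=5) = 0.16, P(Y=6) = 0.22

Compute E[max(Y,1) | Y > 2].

4.8

P(Y > 2) = 0.12 + 0.1 + 0.16 + 0.22 = 0.6.
E[max(Y,1) | Y > 2] = [3·0.12 + 4·0.1 + 5·0.16 + 6·0.22] / 0.6
 = 2.88 / 0.6
 = 24/5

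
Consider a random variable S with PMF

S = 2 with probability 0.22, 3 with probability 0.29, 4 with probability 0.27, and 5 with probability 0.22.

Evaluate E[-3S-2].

-12.47

E[-3S-2] = Σ (-3s-2)·P(S=s)
 = (-8)·0.22 + (-11)·0.29 + (-14)·0.27 + (-17)·0.22
 = (-1.76) + (-3.19) + (-3.78) + (-3.74)
 = -12.47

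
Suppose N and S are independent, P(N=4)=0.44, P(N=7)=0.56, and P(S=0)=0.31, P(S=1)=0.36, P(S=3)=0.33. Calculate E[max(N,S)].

E[max(N,S)] = Σ_n Σ_s max(n,s) · P(N=n)P(S=s)
 = 4·0.1364 + 4·0.1584 + 4·0.1452 + 7·0.1736 + 7·0.2016 + 7·0.1848
 = 0.5456 + 0.6336 + 0.5808 + 1.2152 + 1.4112 + 1.2936
 = 5.68

5.68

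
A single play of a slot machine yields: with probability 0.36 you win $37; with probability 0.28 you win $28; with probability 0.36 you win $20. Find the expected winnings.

28.36

E[payout] = 37·0.36 + 28·0.28 + 20·0.36
 = 13.32 + 7.84 + 7.2
 = 28.36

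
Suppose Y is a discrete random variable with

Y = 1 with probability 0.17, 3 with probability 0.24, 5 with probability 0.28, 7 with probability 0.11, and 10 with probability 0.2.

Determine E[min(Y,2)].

E[min(Y,2)] = Σ min(y,2)·P(Y=y)
 = 1·0.17 + 2·0.24 + 2·0.28 + 2·0.11 + 2·0.2
 = 0.17 + 0.48 + 0.56 + 0.22 + 0.4
 = 1.83

1.83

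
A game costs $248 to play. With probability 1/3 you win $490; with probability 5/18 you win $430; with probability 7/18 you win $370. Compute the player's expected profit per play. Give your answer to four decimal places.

E[payout] = 490·1/3 + 430·5/18 + 370·7/18
 = 490/3 + 1075/9 + 1295/9
 = 1280/3
Net = 1280/3 - 248 = 536/3

178.6667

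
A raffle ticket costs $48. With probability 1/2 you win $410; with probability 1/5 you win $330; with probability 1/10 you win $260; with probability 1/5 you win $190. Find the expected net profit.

E[payout] = 410·1/2 + 330·1/5 + 260·1/10 + 190·1/5
 = 205 + 66 + 26 + 38
 = 335
Net = 335 - 48 = 287

287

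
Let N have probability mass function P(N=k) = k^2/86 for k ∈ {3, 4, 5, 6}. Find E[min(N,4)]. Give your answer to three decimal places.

3.895

E[min(N,4)] = Σ min(n,4)·P(N=n)
 = 3·9/86 + 4·8/43 + 4·25/86 + 4·18/43
 = 27/86 + 32/43 + 50/43 + 72/43
 = 335/86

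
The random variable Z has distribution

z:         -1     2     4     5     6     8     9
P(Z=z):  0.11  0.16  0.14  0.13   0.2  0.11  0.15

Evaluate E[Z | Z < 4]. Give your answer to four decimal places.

P(Z < 4) = 0.11 + 0.16 = 0.27.
E[Z | Z < 4] = [(-1)·0.11 + 2·0.16] / 0.27
 = 0.21 / 0.27
 = 7/9

0.7778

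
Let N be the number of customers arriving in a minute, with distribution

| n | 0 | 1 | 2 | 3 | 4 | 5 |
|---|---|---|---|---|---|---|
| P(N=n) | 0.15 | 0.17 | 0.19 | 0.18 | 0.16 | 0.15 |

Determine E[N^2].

8.86

E[N^2] = Σ n^2·P(N=n)
 = 0·0.15 + 1·0.17 + 4·0.19 + 9·0.18 + 16·0.16 + 25·0.15
 = 0 + 0.17 + 0.76 + 1.62 + 2.56 + 3.75
 = 8.86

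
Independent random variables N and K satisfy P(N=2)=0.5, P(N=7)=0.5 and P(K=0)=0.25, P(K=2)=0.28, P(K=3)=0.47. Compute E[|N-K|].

E[|N-K|] = Σ_n Σ_k |n-k| · P(N=n)P(K=k)
 = 2·0.125 + 0·0.14 + 1·0.235 + 7·0.125 + 5·0.14 + 4·0.235
 = 0.25 + 0 + 0.235 + 0.875 + 0.7 + 0.94
 = 3

3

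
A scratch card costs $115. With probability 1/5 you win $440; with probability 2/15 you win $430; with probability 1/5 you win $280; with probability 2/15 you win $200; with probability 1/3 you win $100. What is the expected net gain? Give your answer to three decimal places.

146.333

E[payout] = 440·1/5 + 430·2/15 + 280·1/5 + 200·2/15 + 100·1/3
 = 88 + 172/3 + 56 + 80/3 + 100/3
 = 784/3
Net = 784/3 - 115 = 439/3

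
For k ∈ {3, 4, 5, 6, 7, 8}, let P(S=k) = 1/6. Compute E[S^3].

E[S^3] = Σ s^3·P(S=s)
 = 27·1/6 + 64·1/6 + 125·1/6 + 216·1/6 + 343·1/6 + 512·1/6
 = 9/2 + 32/3 + 125/6 + 36 + 343/6 + 256/3
 = 429/2

214.5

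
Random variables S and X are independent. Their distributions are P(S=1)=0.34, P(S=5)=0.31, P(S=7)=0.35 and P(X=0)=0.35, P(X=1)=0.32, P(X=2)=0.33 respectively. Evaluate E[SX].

4.2532

E[SX] = Σ_s Σ_x sx · P(S=s)P(X=x)
 = 0·0.119 + 1·0.1088 + 2·0.1122 + 0·0.1085 + 5·0.0992 + 10·0.1023 + 0·0.1225 + 7·0.112 + 14·0.1155
 = 0 + 0.1088 + 0.2244 + 0 + 0.496 + 1.023 + 0 + 0.784 + 1.617
 = 4.2532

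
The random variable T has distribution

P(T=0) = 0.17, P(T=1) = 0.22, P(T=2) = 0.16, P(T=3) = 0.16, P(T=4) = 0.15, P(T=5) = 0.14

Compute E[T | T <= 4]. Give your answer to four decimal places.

P(T <= 4) = 0.17 + 0.22 + 0.16 + 0.16 + 0.15 = 0.86.
E[T | T <= 4] = [0·0.17 + 1·0.22 + 2·0.16 + 3·0.16 + 4·0.15] / 0.86
 = 1.62 / 0.86
 = 81/43

1.8837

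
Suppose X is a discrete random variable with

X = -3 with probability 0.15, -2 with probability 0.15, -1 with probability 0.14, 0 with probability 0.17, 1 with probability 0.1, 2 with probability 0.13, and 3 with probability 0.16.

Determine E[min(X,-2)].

E[min(X,-2)] = Σ min(x,-2)·P(X=x)
 = (-3)·0.15 + (-2)·0.15 + (-2)·0.14 + (-2)·0.17 + (-2)·0.1 + (-2)·0.13 + (-2)·0.16
 = (-0.45) + (-0.3) + (-0.28) + (-0.34) + (-0.2) + (-0.26) + (-0.32)
 = -2.15

-2.15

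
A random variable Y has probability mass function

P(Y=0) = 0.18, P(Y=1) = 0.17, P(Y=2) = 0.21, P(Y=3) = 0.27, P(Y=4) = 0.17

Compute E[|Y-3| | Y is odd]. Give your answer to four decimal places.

0.7727

P(Y is odd) = 0.17 + 0.27 = 0.44.
E[|Y-3| | Y is odd] = [2·0.17 + 0·0.27] / 0.44
 = 0.34 / 0.44
 = 17/22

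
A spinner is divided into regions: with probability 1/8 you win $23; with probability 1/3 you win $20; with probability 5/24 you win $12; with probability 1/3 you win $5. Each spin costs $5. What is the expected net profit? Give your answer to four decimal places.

8.7083

E[payout] = 23·1/8 + 20·1/3 + 12·5/24 + 5·1/3
 = 23/8 + 20/3 + 5/2 + 5/3
 = 329/24
Net = 329/24 - 5 = 209/24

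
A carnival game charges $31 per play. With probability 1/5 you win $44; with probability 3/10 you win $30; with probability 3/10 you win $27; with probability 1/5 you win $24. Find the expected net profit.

E[payout] = 44·1/5 + 30·3/10 + 27·3/10 + 24·1/5
 = 44/5 + 9 + 81/10 + 24/5
 = 307/10
Net = 307/10 - 31 = -3/10

-0.3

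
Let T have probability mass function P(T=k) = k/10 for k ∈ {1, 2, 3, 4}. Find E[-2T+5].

E[-2T+5] = Σ (-2t+5)·P(T=t)
 = 3·1/10 + 1·1/5 + (-1)·3/10 + (-3)·2/5
 = 3/10 + 1/5 + (-3/10) + (-6/5)
 = -1

-1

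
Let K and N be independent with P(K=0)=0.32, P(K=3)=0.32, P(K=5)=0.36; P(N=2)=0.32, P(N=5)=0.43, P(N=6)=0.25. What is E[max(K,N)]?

E[max(K,N)] = Σ_k Σ_n max(k,n) · P(K=k)P(N=n)
 = 2·0.1024 + 5·0.1376 + 6·0.08 + 3·0.1024 + 5·0.1376 + 6·0.08 + 5·0.1152 + 5·0.1548 + 6·0.09
 = 0.2048 + 0.688 + 0.48 + 0.3072 + 0.688 + 0.48 + 0.576 + 0.774 + 0.54
 = 4.738

4.738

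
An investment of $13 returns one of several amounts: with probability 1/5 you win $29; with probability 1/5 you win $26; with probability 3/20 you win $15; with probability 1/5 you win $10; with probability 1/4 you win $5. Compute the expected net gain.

E[payout] = 29·1/5 + 26·1/5 + 15·3/20 + 10·1/5 + 5·1/4
 = 29/5 + 26/5 + 9/4 + 2 + 5/4
 = 33/2
Net = 33/2 - 13 = 7/2

3.5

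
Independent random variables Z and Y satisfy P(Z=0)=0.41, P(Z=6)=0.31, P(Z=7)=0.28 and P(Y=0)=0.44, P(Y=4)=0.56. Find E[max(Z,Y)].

E[max(Z,Y)] = Σ_z Σ_y max(z,y) · P(Z=z)P(Y=y)
 = 0·0.1804 + 4·0.2296 + 6·0.1364 + 6·0.1736 + 7·0.1232 + 7·0.1568
 = 0 + 0.9184 + 0.8184 + 1.0416 + 0.8624 + 1.0976
 = 4.7384

4.7384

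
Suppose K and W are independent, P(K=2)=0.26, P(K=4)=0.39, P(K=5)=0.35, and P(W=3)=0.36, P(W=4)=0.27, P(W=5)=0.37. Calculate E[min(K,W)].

3.3431

E[min(K,W)] = Σ_k Σ_w min(k,w) · P(K=k)P(W=w)
 = 2·0.0936 + 2·0.0702 + 2·0.0962 + 3·0.1404 + 4·0.1053 + 4·0.1443 + 3·0.126 + 4·0.0945 + 5·0.1295
 = 0.1872 + 0.1404 + 0.1924 + 0.4212 + 0.4212 + 0.5772 + 0.378 + 0.378 + 0.6475
 = 3.3431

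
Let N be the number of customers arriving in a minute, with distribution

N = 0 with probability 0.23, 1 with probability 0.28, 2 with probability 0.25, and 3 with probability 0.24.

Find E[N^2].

3.44

E[N^2] = Σ n^2·P(N=n)
 = 0·0.23 + 1·0.28 + 4·0.25 + 9·0.24
 = 0 + 0.28 + 1 + 2.16
 = 3.44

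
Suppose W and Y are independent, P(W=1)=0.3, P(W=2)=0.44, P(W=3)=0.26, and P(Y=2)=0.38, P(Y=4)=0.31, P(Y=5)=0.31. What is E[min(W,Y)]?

E[min(W,Y)] = Σ_w Σ_y min(w,y) · P(W=w)P(Y=y)
 = 1·0.114 + 1·0.093 + 1·0.093 + 2·0.1672 + 2·0.1364 + 2·0.1364 + 2·0.0988 + 3·0.0806 + 3·0.0806
 = 0.114 + 0.093 + 0.093 + 0.3344 + 0.2728 + 0.2728 + 0.1976 + 0.2418 + 0.2418
 = 1.8612

1.8612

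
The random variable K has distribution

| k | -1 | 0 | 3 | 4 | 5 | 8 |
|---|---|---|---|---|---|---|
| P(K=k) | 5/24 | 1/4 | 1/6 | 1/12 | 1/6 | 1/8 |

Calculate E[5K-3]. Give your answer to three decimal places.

9.292

E[5K-3] = Σ (5k-3)·P(K=k)
 = (-8)·5/24 + (-3)·1/4 + 12·1/6 + 17·1/12 + 22·1/6 + 37·1/8
 = (-5/3) + (-3/4) + 2 + 17/12 + 11/3 + 37/8
 = 223/24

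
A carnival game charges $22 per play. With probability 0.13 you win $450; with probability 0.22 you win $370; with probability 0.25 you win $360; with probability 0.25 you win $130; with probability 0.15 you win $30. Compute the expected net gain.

244.9

E[payout] = 450·0.13 + 370·0.22 + 360·0.25 + 130·0.25 + 30·0.15
 = 58.5 + 81.4 + 90 + 32.5 + 4.5
 = 266.9
Net = 266.9 - 22 = 244.9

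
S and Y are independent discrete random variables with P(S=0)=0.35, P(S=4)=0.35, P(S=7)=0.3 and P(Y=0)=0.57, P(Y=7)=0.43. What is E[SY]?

E[SY] = Σ_s Σ_y sy · P(S=s)P(Y=y)
 = 0·0.1995 + 0·0.1505 + 0·0.1995 + 28·0.1505 + 0·0.171 + 49·0.129
 = 0 + 0 + 0 + 4.214 + 0 + 6.321
 = 10.535

10.535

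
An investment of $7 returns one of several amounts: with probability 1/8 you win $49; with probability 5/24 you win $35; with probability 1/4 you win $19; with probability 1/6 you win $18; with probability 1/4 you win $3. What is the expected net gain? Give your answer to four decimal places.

14.9167

E[payout] = 49·1/8 + 35·5/24 + 19·1/4 + 18·1/6 + 3·1/4
 = 49/8 + 175/24 + 19/4 + 3 + 3/4
 = 263/12
Net = 263/12 - 7 = 179/12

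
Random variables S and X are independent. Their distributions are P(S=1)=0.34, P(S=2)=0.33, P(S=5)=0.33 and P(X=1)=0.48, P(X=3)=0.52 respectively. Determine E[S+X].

E[S+X] = Σ_s Σ_x (s+x) · P(S=s)P(X=x)
 = 2·0.1632 + 4·0.1768 + 3·0.1584 + 5·0.1716 + 6·0.1584 + 8·0.1716
 = 0.3264 + 0.7072 + 0.4752 + 0.858 + 0.9504 + 1.3728
 = 4.69

4.69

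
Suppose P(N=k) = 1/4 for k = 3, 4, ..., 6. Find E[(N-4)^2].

E[(N-4)^2] = Σ (n-4)^2·P(N=n)
 = 1·1/4 + 0·1/4 + 1·1/4 + 4·1/4
 = 1/4 + 0 + 1/4 + 1
 = 3/2

1.5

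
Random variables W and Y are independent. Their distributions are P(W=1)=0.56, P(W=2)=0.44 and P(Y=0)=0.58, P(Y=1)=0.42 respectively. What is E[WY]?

0.6048

E[WY] = Σ_w Σ_y wy · P(W=w)P(Y=y)
 = 0·0.3248 + 1·0.2352 + 0·0.2552 + 2·0.1848
 = 0 + 0.2352 + 0 + 0.3696
 = 0.6048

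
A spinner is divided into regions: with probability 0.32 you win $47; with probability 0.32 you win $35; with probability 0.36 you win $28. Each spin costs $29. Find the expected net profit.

7.32

E[payout] = 47·0.32 + 35·0.32 + 28·0.36
 = 15.04 + 11.2 + 10.08
 = 36.32
Net = 36.32 - 29 = 7.32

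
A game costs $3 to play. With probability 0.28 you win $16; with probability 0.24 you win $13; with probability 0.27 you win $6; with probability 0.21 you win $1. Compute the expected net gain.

E[payout] = 16·0.28 + 13·0.24 + 6·0.27 + 1·0.21
 = 4.48 + 3.12 + 1.62 + 0.21
 = 9.43
Net = 9.43 - 3 = 6.43

6.43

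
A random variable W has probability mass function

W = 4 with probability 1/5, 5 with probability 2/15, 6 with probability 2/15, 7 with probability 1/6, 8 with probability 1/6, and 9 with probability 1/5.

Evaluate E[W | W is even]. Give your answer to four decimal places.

P(W is even) = 1/5 + 2/15 + 1/6 = 1/2.
E[W | W is even] = [4·1/5 + 6·2/15 + 8·1/6] / (1/2)
 = 44/15 / (1/2)
 = 88/15

5.8667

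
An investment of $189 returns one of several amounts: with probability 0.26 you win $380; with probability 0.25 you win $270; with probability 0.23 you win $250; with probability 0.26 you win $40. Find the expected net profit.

E[payout] = 380·0.26 + 270·0.25 + 250·0.23 + 40·0.26
 = 98.8 + 67.5 + 57.5 + 10.4
 = 234.2
Net = 234.2 - 189 = 45.2

45.2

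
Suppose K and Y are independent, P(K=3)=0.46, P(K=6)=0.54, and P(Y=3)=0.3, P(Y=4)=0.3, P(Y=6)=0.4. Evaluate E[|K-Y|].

1.5

E[|K-Y|] = Σ_k Σ_y |k-y| · P(K=k)P(Y=y)
 = 0·0.138 + 1·0.138 + 3·0.184 + 3·0.162 + 2·0.162 + 0·0.216
 = 0 + 0.138 + 0.552 + 0.486 + 0.324 + 0
 = 1.5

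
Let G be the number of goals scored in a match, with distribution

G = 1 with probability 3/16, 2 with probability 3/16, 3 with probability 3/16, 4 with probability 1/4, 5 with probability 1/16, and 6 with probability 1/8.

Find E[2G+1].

7.375

E[2G+1] = Σ (2g+1)·P(G=g)
 = 3·3/16 + 5·3/16 + 7·3/16 + 9·1/4 + 11·1/16 + 13·1/8
 = 9/16 + 15/16 + 21/16 + 9/4 + 11/16 + 13/8
 = 59/8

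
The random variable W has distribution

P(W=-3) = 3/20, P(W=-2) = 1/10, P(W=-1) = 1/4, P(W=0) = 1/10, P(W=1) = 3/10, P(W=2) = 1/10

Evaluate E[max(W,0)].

0.5

E[max(W,0)] = Σ max(w,0)·P(W=w)
 = 0·3/20 + 0·1/10 + 0·1/4 + 0·1/10 + 1·3/10 + 2·1/10
 = 0 + 0 + 0 + 0 + 3/10 + 1/5
 = 1/2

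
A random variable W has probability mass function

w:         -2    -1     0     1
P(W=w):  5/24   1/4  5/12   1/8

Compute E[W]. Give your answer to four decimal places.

-0.5417

E[W] = Σ w·P(W=w)
 = (-2)·5/24 + (-1)·1/4 + 0·5/12 + 1·1/8
 = (-5/12) + (-1/4) + 0 + 1/8
 = -13/24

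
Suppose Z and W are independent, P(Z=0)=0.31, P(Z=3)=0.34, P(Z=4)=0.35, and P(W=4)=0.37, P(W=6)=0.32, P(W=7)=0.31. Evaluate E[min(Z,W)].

2.42

E[min(Z,W)] = Σ_z Σ_w min(z,w) · P(Z=z)P(W=w)
 = 0·0.1147 + 0·0.0992 + 0·0.0961 + 3·0.1258 + 3·0.1088 + 3·0.1054 + 4·0.1295 + 4·0.112 + 4·0.1085
 = 0 + 0 + 0 + 0.3774 + 0.3264 + 0.3162 + 0.518 + 0.448 + 0.434
 = 2.42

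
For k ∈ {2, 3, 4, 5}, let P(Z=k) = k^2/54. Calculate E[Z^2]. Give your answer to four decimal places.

E[Z^2] = Σ z^2·P(Z=z)
 = 4·2/27 + 9·1/6 + 16·8/27 + 25·25/54
 = 8/27 + 3/2 + 128/27 + 625/54
 = 163/9

18.1111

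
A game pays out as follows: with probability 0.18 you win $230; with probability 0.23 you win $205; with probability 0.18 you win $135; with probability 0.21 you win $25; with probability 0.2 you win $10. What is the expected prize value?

120.1

E[payout] = 230·0.18 + 205·0.23 + 135·0.18 + 25·0.21 + 10·0.2
 = 41.4 + 47.15 + 24.3 + 5.25 + 2
 = 120.1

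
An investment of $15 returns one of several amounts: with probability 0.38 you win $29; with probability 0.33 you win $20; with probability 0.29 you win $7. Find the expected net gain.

E[payout] = 29·0.38 + 20·0.33 + 7·0.29
 = 11.02 + 6.6 + 2.03
 = 19.65
Net = 19.65 - 15 = 4.65

4.65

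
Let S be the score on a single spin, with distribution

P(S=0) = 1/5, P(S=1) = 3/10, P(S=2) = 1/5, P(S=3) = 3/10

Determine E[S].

E[S] = Σ s·P(S=s)
 = 0·1/5 + 1·3/10 + 2·1/5 + 3·3/10
 = 0 + 3/10 + 2/5 + 9/10
 = 8/5

1.6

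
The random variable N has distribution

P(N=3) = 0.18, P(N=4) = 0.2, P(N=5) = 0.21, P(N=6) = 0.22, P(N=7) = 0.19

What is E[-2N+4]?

-6.08

E[-2N+4] = Σ (-2n+4)·P(N=n)
 = (-2)·0.18 + (-4)·0.2 + (-6)·0.21 + (-8)·0.22 + (-10)·0.19
 = (-0.36) + (-0.8) + (-1.26) + (-1.76) + (-1.9)
 = -6.08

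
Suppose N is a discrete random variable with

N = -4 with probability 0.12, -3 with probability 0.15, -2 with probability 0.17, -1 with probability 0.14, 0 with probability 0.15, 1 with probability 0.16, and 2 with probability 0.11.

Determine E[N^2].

E[N^2] = Σ n^2·P(N=n)
 = 16·0.12 + 9·0.15 + 4·0.17 + 1·0.14 + 0·0.15 + 1·0.16 + 4·0.11
 = 1.92 + 1.35 + 0.68 + 0.14 + 0 + 0.16 + 0.44
 = 4.69

4.69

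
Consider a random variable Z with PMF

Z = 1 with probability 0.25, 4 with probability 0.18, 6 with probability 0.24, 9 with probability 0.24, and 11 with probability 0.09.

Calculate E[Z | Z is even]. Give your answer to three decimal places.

P(Z is even) = 0.18 + 0.24 = 0.42.
E[Z | Z is even] = [4·0.18 + 6·0.24] / 0.42
 = 2.16 / 0.42
 = 36/7

5.143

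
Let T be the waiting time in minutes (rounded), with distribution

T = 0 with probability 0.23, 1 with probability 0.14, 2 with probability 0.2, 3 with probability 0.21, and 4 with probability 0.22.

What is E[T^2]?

E[T^2] = Σ t^2·P(T=t)
 = 0·0.23 + 1·0.14 + 4·0.2 + 9·0.21 + 16·0.22
 = 0 + 0.14 + 0.8 + 1.89 + 3.52
 = 6.35

6.35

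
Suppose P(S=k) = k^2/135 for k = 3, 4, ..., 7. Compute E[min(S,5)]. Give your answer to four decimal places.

4.7481

E[min(S,5)] = Σ min(s,5)·P(S=s)
 = 3·1/15 + 4·16/135 + 5·5/27 + 5·4/15 + 5·49/135
 = 1/5 + 64/135 + 25/27 + 4/3 + 49/27
 = 641/135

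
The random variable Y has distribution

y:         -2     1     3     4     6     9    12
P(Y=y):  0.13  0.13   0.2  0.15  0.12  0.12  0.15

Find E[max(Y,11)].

11.15

E[max(Y,11)] = Σ max(y,11)·P(Y=y)
 = 11·0.13 + 11·0.13 + 11·0.2 + 11·0.15 + 11·0.12 + 11·0.12 + 12·0.15
 = 1.43 + 1.43 + 2.2 + 1.65 + 1.32 + 1.32 + 1.8
 = 11.15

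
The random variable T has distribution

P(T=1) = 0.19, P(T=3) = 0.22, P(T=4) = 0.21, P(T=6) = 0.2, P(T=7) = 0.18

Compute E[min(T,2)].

1.81

E[min(T,2)] = Σ min(t,2)·P(T=t)
 = 1·0.19 + 2·0.22 + 2·0.21 + 2·0.2 + 2·0.18
 = 0.19 + 0.44 + 0.42 + 0.4 + 0.36
 = 1.81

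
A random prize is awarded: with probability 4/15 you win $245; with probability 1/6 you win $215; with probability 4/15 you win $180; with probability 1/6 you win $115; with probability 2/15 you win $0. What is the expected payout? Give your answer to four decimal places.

E[payout] = 245·4/15 + 215·1/6 + 180·4/15 + 115·1/6 + 0·2/15
 = 196/3 + 215/6 + 48 + 115/6 + 0
 = 505/3

168.3333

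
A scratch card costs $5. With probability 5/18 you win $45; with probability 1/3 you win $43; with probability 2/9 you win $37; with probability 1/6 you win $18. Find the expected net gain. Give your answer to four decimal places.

E[payout] = 45·5/18 + 43·1/3 + 37·2/9 + 18·1/6
 = 25/2 + 43/3 + 74/9 + 3
 = 685/18
Net = 685/18 - 5 = 595/18

33.0556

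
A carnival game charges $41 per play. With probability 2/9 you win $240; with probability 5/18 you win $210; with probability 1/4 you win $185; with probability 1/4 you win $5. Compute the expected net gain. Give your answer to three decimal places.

E[payout] = 240·2/9 + 210·5/18 + 185·1/4 + 5·1/4
 = 160/3 + 175/3 + 185/4 + 5/4
 = 955/6
Net = 955/6 - 41 = 709/6

118.167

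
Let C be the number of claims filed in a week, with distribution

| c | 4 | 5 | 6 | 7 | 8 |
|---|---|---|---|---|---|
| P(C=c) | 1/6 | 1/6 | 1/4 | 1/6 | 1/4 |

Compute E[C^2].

E[C^2] = Σ c^2·P(C=c)
 = 16·1/6 + 25·1/6 + 36·1/4 + 49·1/6 + 64·1/4
 = 8/3 + 25/6 + 9 + 49/6 + 16
 = 40

40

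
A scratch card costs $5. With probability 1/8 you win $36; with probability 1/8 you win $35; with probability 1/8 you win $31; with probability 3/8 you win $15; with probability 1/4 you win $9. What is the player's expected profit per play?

E[payout] = 36·1/8 + 35·1/8 + 31·1/8 + 15·3/8 + 9·1/4
 = 9/2 + 35/8 + 31/8 + 45/8 + 9/4
 = 165/8
Net = 165/8 - 5 = 125/8

15.625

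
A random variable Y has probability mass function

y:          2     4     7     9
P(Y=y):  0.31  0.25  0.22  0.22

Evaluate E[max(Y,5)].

E[max(Y,5)] = Σ max(y,5)·P(Y=y)
 = 5·0.31 + 5·0.25 + 7·0.22 + 9·0.22
 = 1.55 + 1.25 + 1.54 + 1.98
 = 6.32

6.32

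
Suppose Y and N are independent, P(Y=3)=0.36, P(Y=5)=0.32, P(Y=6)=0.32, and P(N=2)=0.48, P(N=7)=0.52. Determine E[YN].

21.16

E[YN] = Σ_y Σ_n yn · P(Y=y)P(N=n)
 = 6·0.1728 + 21·0.1872 + 10·0.1536 + 35·0.1664 + 12·0.1536 + 42·0.1664
 = 1.0368 + 3.9312 + 1.536 + 5.824 + 1.8432 + 6.9888
 = 21.16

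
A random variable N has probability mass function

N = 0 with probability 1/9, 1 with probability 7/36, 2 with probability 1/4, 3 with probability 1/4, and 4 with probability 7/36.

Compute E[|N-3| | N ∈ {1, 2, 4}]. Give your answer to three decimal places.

1.304

P(N ∈ {1, 2, 4}) = 7/36 + 1/4 + 7/36 = 23/36.
E[|N-3| | N ∈ {1, 2, 4}] = [2·7/36 + 1·1/4 + 1·7/36] / (23/36)
 = 5/6 / (23/36)
 = 30/23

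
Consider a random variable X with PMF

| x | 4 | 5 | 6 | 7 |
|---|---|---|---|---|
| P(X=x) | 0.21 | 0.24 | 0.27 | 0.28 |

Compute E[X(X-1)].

27.18

E[X(X-1)] = Σ x(x-1)·P(X=x)
 = 12·0.21 + 20·0.24 + 30·0.27 + 42·0.28
 = 2.52 + 4.8 + 8.1 + 11.76
 = 27.18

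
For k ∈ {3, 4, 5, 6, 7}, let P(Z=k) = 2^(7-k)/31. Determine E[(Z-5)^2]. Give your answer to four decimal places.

E[(Z-5)^2] = Σ (z-5)^2·P(Z=z)
 = 4·16/31 + 1·8/31 + 0·4/31 + 1·2/31 + 4·1/31
 = 64/31 + 8/31 + 0 + 2/31 + 4/31
 = 78/31

2.5161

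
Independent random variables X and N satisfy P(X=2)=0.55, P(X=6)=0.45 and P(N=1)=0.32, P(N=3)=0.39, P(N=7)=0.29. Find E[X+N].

E[X+N] = Σ_x Σ_n (x+n) · P(X=x)P(N=n)
 = 3·0.176 + 5·0.2145 + 9·0.1595 + 7·0.144 + 9·0.1755 + 13·0.1305
 = 0.528 + 1.0725 + 1.4355 + 1.008 + 1.5795 + 1.6965
 = 7.32

7.32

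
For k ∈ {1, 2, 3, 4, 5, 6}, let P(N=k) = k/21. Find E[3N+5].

E[3N+5] = Σ (3n+5)·P(N=n)
 = 8·1/21 + 11·2/21 + 14·1/7 + 17·4/21 + 20·5/21 + 23·2/7
 = 8/21 + 22/21 + 2 + 68/21 + 100/21 + 46/7
 = 18

18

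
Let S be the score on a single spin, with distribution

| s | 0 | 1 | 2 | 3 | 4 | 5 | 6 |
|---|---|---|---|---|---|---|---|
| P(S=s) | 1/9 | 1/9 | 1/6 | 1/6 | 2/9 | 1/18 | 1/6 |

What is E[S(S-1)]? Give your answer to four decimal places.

10.1111

E[S(S-1)] = Σ s(s-1)·P(S=s)
 = 0·1/9 + 0·1/9 + 2·1/6 + 6·1/6 + 12·2/9 + 20·1/18 + 30·1/6
 = 0 + 0 + 1/3 + 1 + 8/3 + 10/9 + 5
 = 91/9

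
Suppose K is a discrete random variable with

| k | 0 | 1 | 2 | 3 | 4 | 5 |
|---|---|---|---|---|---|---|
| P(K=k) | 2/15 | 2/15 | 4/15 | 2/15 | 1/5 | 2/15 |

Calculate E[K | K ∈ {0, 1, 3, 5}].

2.25

P(K ∈ {0, 1, 3, 5}) = 2/15 + 2/15 + 2/15 + 2/15 = 8/15.
E[K | K ∈ {0, 1, 3, 5}] = [0·2/15 + 1·2/15 + 3·2/15 + 5·2/15] / (8/15)
 = 6/5 / (8/15)
 = 9/4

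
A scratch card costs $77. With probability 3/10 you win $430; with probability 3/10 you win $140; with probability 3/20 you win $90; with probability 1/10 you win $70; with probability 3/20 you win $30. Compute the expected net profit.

E[payout] = 430·3/10 + 140·3/10 + 90·3/20 + 70·1/10 + 30·3/20
 = 129 + 42 + 27/2 + 7 + 9/2
 = 196
Net = 196 - 77 = 119

119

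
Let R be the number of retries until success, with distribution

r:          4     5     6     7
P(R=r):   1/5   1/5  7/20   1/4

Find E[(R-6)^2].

E[(R-6)^2] = Σ (r-6)^2·P(R=r)
 = 4·1/5 + 1·1/5 + 0·7/20 + 1·1/4
 = 4/5 + 1/5 + 0 + 1/4
 = 5/4

1.25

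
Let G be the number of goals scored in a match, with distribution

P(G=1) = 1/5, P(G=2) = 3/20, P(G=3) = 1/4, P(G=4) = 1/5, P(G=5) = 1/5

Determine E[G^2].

11.25

E[G^2] = Σ g^2·P(G=g)
 = 1·1/5 + 4·3/20 + 9·1/4 + 16·1/5 + 25·1/5
 = 1/5 + 3/5 + 9/4 + 16/5 + 5
 = 45/4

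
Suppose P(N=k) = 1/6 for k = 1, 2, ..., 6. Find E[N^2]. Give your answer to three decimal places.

E[N^2] = Σ n^2·P(N=n)
 = 1·1/6 + 4·1/6 + 9·1/6 + 16·1/6 + 25·1/6 + 36·1/6
 = 1/6 + 2/3 + 3/2 + 8/3 + 25/6 + 6
 = 91/6

15.167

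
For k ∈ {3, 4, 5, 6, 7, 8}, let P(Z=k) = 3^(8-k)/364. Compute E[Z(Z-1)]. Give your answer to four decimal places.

E[Z(Z-1)] = Σ z(z-1)·P(Z=z)
 = 6·243/364 + 12·81/364 + 20·27/364 + 30·9/364 + 42·3/364 + 56·1/364
 = 729/182 + 243/91 + 135/91 + 135/182 + 9/26 + 2/13
 = 1711/182

9.4011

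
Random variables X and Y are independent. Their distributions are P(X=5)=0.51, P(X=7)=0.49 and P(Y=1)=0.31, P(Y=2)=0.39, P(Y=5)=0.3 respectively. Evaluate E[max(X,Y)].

5.98

E[max(X,Y)] = Σ_x Σ_y max(x,y) · P(X=x)P(Y=y)
 = 5·0.1581 + 5·0.1989 + 5·0.153 + 7·0.1519 + 7·0.1911 + 7·0.147
 = 0.7905 + 0.9945 + 0.765 + 1.0633 + 1.3377 + 1.029
 = 5.98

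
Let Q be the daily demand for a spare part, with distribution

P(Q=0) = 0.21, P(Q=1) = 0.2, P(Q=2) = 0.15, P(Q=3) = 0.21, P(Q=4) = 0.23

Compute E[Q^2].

6.37

E[Q^2] = Σ q^2·P(Q=q)
 = 0·0.21 + 1·0.2 + 4·0.15 + 9·0.21 + 16·0.23
 = 0 + 0.2 + 0.6 + 1.89 + 3.68
 = 6.37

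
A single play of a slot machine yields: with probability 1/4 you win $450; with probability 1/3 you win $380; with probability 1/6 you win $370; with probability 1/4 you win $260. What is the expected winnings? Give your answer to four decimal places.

365.8333

E[payout] = 450·1/4 + 380·1/3 + 370·1/6 + 260·1/4
 = 225/2 + 380/3 + 185/3 + 65
 = 2195/6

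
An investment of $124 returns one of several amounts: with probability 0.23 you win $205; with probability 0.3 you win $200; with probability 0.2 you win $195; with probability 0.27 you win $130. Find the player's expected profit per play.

57.25

E[payout] = 205·0.23 + 200·0.3 + 195·0.2 + 130·0.27
 = 47.15 + 60 + 39 + 35.1
 = 181.25
Net = 181.25 - 124 = 57.25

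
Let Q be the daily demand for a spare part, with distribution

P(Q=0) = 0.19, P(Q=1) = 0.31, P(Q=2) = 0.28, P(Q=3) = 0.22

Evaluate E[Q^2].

3.41

E[Q^2] = Σ q^2·P(Q=q)
 = 0·0.19 + 1·0.31 + 4·0.28 + 9·0.22
 = 0 + 0.31 + 1.12 + 1.98
 = 3.41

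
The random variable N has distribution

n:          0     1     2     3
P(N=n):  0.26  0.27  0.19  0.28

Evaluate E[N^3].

9.35

E[N^3] = Σ n^3·P(N=n)
 = 0·0.26 + 1·0.27 + 8·0.19 + 27·0.28
 = 0 + 0.27 + 1.52 + 7.56
 = 9.35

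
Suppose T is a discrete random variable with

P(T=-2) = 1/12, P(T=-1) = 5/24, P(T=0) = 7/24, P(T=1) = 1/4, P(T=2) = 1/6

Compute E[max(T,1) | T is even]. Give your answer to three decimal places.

P(T is even) = 1/12 + 7/24 + 1/6 = 13/24.
E[max(T,1) | T is even] = [1·1/12 + 1·7/24 + 2·1/6] / (13/24)
 = 17/24 / (13/24)
 = 17/13

1.308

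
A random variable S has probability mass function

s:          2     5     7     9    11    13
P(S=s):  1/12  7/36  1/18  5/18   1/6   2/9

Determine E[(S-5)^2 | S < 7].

2.7

P(S < 7) = 1/12 + 7/36 = 5/18.
E[(S-5)^2 | S < 7] = [9·1/12 + 0·7/36] / (5/18)
 = 3/4 / (5/18)
 = 27/10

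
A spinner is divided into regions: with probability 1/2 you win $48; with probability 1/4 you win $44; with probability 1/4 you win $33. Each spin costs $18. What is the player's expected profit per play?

25.25

E[payout] = 48·1/2 + 44·1/4 + 33·1/4
 = 24 + 11 + 33/4
 = 173/4
Net = 173/4 - 18 = 101/4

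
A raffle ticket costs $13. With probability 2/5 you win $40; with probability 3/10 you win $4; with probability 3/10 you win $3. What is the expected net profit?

5.1

E[payout] = 40·2/5 + 4·3/10 + 3·3/10
 = 16 + 6/5 + 9/10
 = 181/10
Net = 181/10 - 13 = 51/10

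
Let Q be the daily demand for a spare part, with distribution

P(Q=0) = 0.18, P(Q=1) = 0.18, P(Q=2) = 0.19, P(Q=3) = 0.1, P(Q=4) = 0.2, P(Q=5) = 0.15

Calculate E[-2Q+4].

-0.82

E[-2Q+4] = Σ (-2q+4)·P(Q=q)
 = 4·0.18 + 2·0.18 + 0·0.19 + (-2)·0.1 + (-4)·0.2 + (-6)·0.15
 = 0.72 + 0.36 + 0 + (-0.2) + (-0.8) + (-0.9)
 = -0.82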